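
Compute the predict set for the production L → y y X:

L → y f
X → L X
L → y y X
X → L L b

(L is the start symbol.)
PREDICT(L → y y X) = (FIRST(RHS) \ {ε}) ∪ (FOLLOW(L) if ε ∈ FIRST(RHS), i.e. RHS ⇒* ε)
FIRST(y y X) = { 'y' }
ε ∉ FIRST(y y X), so FOLLOW(L) is not added.
PREDICT(L → y y X) = { 'y' }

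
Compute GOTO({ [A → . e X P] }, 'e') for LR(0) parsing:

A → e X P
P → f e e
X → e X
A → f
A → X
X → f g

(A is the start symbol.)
{ [A → e . X P], [X → . e X], [X → . f g] }

GOTO(I, 'e') = CLOSURE({ [A → αX.β] : [A → α.Xβ] ∈ I, X = 'e' })

Items with dot before 'e', with the dot advanced:
  [A → . e X P] → [A → e . X P]
Closure of the advanced items:
  [A → e . X P] has the dot before X: add [X → . e X], [X → . f g]

GOTO = { [A → e . X P], [X → . e X], [X → . f g] }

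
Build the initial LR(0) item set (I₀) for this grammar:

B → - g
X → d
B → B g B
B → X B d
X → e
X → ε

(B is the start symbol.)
{ [B → . - g], [B → . B g B], [B → . X B d], [B' → . B], [X → . d], [X → . e], [X → .] }

First, augment the grammar with B' → B
I₀ = CLOSURE({ [B' → . B] }):
  [B' → . B] has the dot before B: add [B → . - g], [B → . B g B], [B → . X B d]
  [B → . X B d] has the dot before X: add [X → . d], [X → . e], [X → .]
No further items can be added.

I₀ = { [B → . - g], [B → . B g B], [B → . X B d], [B' → . B], [X → . d], [X → . e], [X → .] }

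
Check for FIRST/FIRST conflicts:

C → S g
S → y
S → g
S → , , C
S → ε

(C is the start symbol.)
No FIRST/FIRST conflicts.

Productions for S:
  S → y: FIRST = { 'y' }
  S → g: FIRST = { 'g' }
  S → , , C: FIRST = { ',' }
  S → ε: FIRST = { ε }
C has only one production, so no FIRST/FIRST conflict is possible there.

All alternatives of each non-terminal have pairwise disjoint FIRST sets.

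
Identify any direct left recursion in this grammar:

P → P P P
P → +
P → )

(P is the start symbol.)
Direct left recursion occurs when N → N α for some non-terminal N (the right-hand side begins with the left-hand side itself).

P → P P P: LEFT RECURSIVE (starts with P)
P → +: starts with '+'
P → ): starts with ')'

The grammar has direct left recursion on: P.

Answer: Yes, P is left-recursive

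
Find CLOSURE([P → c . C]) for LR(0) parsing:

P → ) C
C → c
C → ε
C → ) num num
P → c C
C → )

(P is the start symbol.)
{ [C → . ) num num], [C → . )], [C → . c], [C → .], [P → c . C] }

Start with: [P → c . C]
  [P → c . C] has the dot before C: add [C → . c], [C → .], [C → . ) num num], [C → . )]
No further items can be added.

CLOSURE = { [C → . ) num num], [C → . )], [C → . c], [C → .], [P → c . C] }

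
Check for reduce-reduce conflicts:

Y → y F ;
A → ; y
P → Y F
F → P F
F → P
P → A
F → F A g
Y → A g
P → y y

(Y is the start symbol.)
Augment with Y' → Y and build the canonical LR(0) collection (I0 = CLOSURE({[Y' → . Y]}), then GOTO on every symbol after a dot until no new states appear). It has 18 states:
  I0: { [A → . ; y], [Y → . A g], [Y → . y F ;], [Y' → . Y] }  — shift
  I1: { [A → ; . y] }  — shift
  I2: { [Y → A . g] }  — shift
  I3: { [Y' → Y .] }  — accept
  I4: { [A → . ; y], [F → . F A g], [F → . P F], [F → . P], [P → . A], [P → . Y F], [P → . y y], [Y → . A g], [Y → . y F ;], [Y → y . F ;] }  — shift
  I5: { [P → A .], [Y → A . g] }  — shift, reduce
  I6: { [A → . ; y], [F → F . A g], [Y → y F . ;] }  — shift
  I7: { [A → . ; y], [F → . F A g], [F → . P F], [F → . P], [F → P . F], [F → P .], [P → . A], [P → . Y F], [P → . y y], [Y → . A g], [Y → . y F ;] }  — shift, reduce
  I8: { [A → . ; y], [F → . F A g], [F → . P F], [F → . P], [P → . A], [P → . Y F], [P → . y y], [P → Y . F], [Y → . A g], [Y → . y F ;] }  — shift
  I9: { [A → . ; y], [F → . F A g], [F → . P F], [F → . P], [P → . A], [P → . Y F], [P → . y y], [P → y . y], [Y → . A g], [Y → . y F ;], [Y → y . F ;] }  — shift
  I10: { [A → . ; y], [F → . F A g], [F → . P F], [F → . P], [P → . A], [P → . Y F], [P → . y y], [P → y . y], [P → y y .], [Y → . A g], [Y → . y F ;], [Y → y . F ;] }  — shift, reduce
  I11: { [A → . ; y], [F → F . A g], [P → Y F .] }  — shift, reduce
  I12: { [F → F A . g] }  — shift
  I13: { [F → F A g .] }  — reduce
  I14: { [A → . ; y], [F → F . A g], [F → P F .] }  — shift, reduce
  I15: { [A → ; . y], [Y → y F ; .] }  — shift, reduce
  I16: { [A → ; y .] }  — reduce
  I17: { [Y → A g .] }  — reduce

No state contains more than one complete item.

Answer: No reduce-reduce conflicts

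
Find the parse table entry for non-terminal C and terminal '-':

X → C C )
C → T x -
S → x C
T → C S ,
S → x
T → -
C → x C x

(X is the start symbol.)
To find M[C, '-'], we find productions for C where '-' is in the predict set (PREDICT(N → α) = (FIRST(α) \ {ε}) ∪ (FOLLOW(N) if α ⇒* ε)).

Relevant sets:
  FIRST(T) = { '-', 'x' }

C → T x -: PREDICT = { '-', 'x' }
  '-' is in predict set, so this production goes in M[C, '-']
C → x C x: PREDICT = { 'x' }

M[C, '-'] = C → T x -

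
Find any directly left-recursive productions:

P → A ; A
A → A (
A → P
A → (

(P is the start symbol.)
Yes, A is left-recursive

Direct left recursion occurs when N → N α for some non-terminal N (the right-hand side begins with the left-hand side itself).

P → A ; A: starts with A
A → A (: LEFT RECURSIVE (starts with A)
A → P: starts with P
A → (: starts with '('

The grammar has direct left recursion on: A.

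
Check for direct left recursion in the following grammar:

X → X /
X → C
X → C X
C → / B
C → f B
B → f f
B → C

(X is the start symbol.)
Yes, X is left-recursive

Direct left recursion occurs when N → N α for some non-terminal N (the right-hand side begins with the left-hand side itself).

X → X /: LEFT RECURSIVE (starts with X)
X → C: starts with C
X → C X: starts with C
C → / B: starts with '/'
C → f B: starts with f
B → f f: starts with f
B → C: starts with C

The grammar has direct left recursion on: X.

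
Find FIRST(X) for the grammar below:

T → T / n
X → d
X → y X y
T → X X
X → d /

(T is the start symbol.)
{ 'd', 'y' }

To compute FIRST(X), examine every production with X on the left-hand side, reading each right-hand side left to right until a non-nullable symbol is reached.

From X → d:
  - d is a terminal: add 'd' and stop
From X → y X y:
  - y is a terminal: add 'y' and stop
From X → d /:
  - d is a terminal: add 'd' and stop

Collecting: FIRST(X) = { 'd', 'y' }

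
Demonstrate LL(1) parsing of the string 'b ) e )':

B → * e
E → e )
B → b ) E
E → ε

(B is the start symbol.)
LL(1) parsing maintains a stack (initially the start symbol over $) and the input. At each step: if the stack top is a terminal, match it against the current input token; if it is a non-terminal N, replace it with the RHS of M[N, lookahead] (the unique production whose predict set contains the lookahead).

Stack is shown with the top on the left.

Stack    Input      Action
--------------------------
B $      b ) e ) $  output B → b ) E
b ) E $  b ) e ) $  match 'b'
) E $    ) e ) $    match ')'
E $      e ) $      output E → e )
e ) $    e ) $      match 'e'
) $      ) $        match ')'
$        $          accept

The string is accepted.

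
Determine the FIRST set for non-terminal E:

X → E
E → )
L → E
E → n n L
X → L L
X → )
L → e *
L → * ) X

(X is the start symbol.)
From E → ):
  - ')' is a terminal: add ')' and stop
From E → n n L:
  - n is a terminal: add 'n' and stop

Collecting: FIRST(E) = { ')', 'n' }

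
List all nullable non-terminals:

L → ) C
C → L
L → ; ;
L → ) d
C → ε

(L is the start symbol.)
{ 'C' }

A non-terminal is nullable if it can derive ε (the empty string): either it has an ε-production, or it has a production whose right-hand side consists entirely of nullable non-terminals.

ε-productions: C → ε
So C is immediately nullable.
No further non-terminal can be added: every production for the remaining non-terminals contains a terminal or a non-nullable non-terminal.
Nullable = { 'C' }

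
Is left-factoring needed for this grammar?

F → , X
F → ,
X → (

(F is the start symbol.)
Yes, F has productions with common prefix ','

Left-factoring is needed when two productions for the same non-terminal
share a common prefix on the right-hand side.

Productions for F:
  F → , X
  F → ,

Found common prefix ',' in productions for F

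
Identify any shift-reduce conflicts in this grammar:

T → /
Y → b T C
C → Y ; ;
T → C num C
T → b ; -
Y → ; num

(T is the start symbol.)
No shift-reduce conflicts

A shift-reduce conflict occurs when an LR(0) state has both:
  - a complete (reduce) item [A → α .] (dot at the end), and
  - a shift item [B → β . c γ] (dot before a terminal).

Augment with T' → T and build the canonical LR(0) collection (I0 = CLOSURE({[T' → . T]}), then GOTO on every symbol after a dot until no new states appear). It has 17 states:
  I0: { [C → . Y ; ;], [T → . /], [T → . C num C], [T → . b ; -], [T' → . T], [Y → . ; num], [Y → . b T C] }  — shift
  I1: { [T → / .] }  — reduce
  I2: { [Y → ; . num] }  — shift
  I3: { [T → C . num C] }  — shift
  I4: { [T' → T .] }  — accept
  I5: { [C → Y . ; ;] }  — shift
  I6: { [C → . Y ; ;], [T → . /], [T → . C num C], [T → . b ; -], [T → b . ; -], [Y → . ; num], [Y → . b T C], [Y → b . T C] }  — shift
  I7: { [T → b ; . -], [Y → ; . num] }  — shift
  I8: { [C → . Y ; ;], [Y → . ; num], [Y → . b T C], [Y → b T . C] }  — shift
  I9: { [Y → b T C .] }  — reduce
  I10: { [C → . Y ; ;], [T → . /], [T → . C num C], [T → . b ; -], [Y → . ; num], [Y → . b T C], [Y → b . T C] }  — shift
  I11: { [T → b ; - .] }  — reduce
  I12: { [Y → ; num .] }  — reduce
  I13: { [C → Y ; . ;] }  — shift
  I14: { [C → Y ; ; .] }  — reduce
  I15: { [C → . Y ; ;], [T → C num . C], [Y → . ; num], [Y → . b T C] }  — shift
  I16: { [T → C num C .] }  — reduce

No state contains both a complete item and a shift item.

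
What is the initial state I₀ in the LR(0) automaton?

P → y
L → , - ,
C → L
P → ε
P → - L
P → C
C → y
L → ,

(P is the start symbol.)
{ [C → . L], [C → . y], [L → . , - ,], [L → . ,], [P → . - L], [P → . C], [P → . y], [P → .], [P' → . P] }

First, augment the grammar with P' → P
I₀ = CLOSURE({ [P' → . P] }):
  [P' → . P] has the dot before P: add [P → . y], [P → .], [P → . - L], [P → . C]
  [P → . C] has the dot before C: add [C → . L], [C → . y]
  [C → . L] has the dot before L: add [L → . , - ,], [L → . ,]
No further items can be added.

I₀ = { [C → . L], [C → . y], [L → . , - ,], [L → . ,], [P → . - L], [P → . C], [P → . y], [P → .], [P' → . P] }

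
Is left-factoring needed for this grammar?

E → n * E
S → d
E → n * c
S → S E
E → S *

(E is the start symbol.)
Yes, E has productions with common prefix 'n *'

Left-factoring is needed when two productions for the same non-terminal
share a common prefix on the right-hand side.

Productions for E:
  E → n * E
  E → n * c
  E → S *
Productions for S:
  S → d
  S → S E

Found common prefix 'n *' in productions for E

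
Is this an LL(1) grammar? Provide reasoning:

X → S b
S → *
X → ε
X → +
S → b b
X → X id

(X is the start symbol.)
Relevant sets:
  FIRST(S) = { '*', 'b' }
  FIRST(X) = { '*', '+', 'b', 'id', ε }
  FOLLOW(X) = { $, 'id' }

For X:
  PREDICT(X → S b) = { '*', 'b' }
  PREDICT(X → ε) = { $, 'id' }
  PREDICT(X → '+') = { '+' }
  PREDICT(X → X id) = { '*', '+', 'b', 'id' }
For S:
  PREDICT(S → '*') = { '*' }
  PREDICT(S → b b) = { 'b' }

Conflict found: Predict set conflict for X: { '*', 'b' }
The grammar is NOT LL(1).

Answer: No. Predict set conflict for X: { '*', 'b' }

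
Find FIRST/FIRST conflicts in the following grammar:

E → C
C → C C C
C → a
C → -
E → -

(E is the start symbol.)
Yes. E → C / E → '-' on { '-' }; C → C C C / C → a on { 'a' }; C → C C C / C → '-' on { '-' }

A FIRST/FIRST conflict occurs when two productions N → α and N → β for the same non-terminal have FIRST(α) ∩ FIRST(β) ≠ ∅ (with ε ∈ FIRST of a nullable right-hand side, so two nullable alternatives also conflict).

FIRST sets of the non-terminals at (or reachable through a nullable prefix from) the front of some alternative:
  FIRST(C) = { '-', 'a' }

Productions for E:
  E → C: FIRST = { '-', 'a' }
  E → -: FIRST = { '-' }
Productions for C:
  C → C C C: FIRST = { '-', 'a' }
  C → a: FIRST = { 'a' }
  C → -: FIRST = { '-' }

Conflict for E: E → C and E → -
  Overlap: { '-' }
Conflict for C: C → C C C and C → a
  Overlap: { 'a' }
Conflict for C: C → C C C and C → -
  Overlap: { '-' }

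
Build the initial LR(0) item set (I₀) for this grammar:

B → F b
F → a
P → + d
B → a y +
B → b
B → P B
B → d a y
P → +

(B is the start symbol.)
First, augment the grammar with B' → B
I₀ = CLOSURE({ [B' → . B] }):
  [B' → . B] has the dot before B: add [B → . F b], [B → . a y +], [B → . b], [B → . P B], [B → . d a y]
  [B → . F b] has the dot before F: add [F → . a]
  [B → . P B] has the dot before P: add [P → . + d], [P → . +]
No further items can be added.

I₀ = { [B → . F b], [B → . P B], [B → . a y +], [B → . b], [B → . d a y], [B' → . B], [F → . a], [P → . + d], [P → . +] }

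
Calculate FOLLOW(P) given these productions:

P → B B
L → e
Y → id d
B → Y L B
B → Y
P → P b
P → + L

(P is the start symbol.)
P is the start symbol, so $ ∈ FOLLOW(P).
In P → P b: P is followed by b, add FIRST(b) \ {ε} = { 'b' }

Taking the union: FOLLOW(P) = { $, 'b' }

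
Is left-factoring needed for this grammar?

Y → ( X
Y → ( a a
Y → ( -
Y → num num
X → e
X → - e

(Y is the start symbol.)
Left-factoring is needed when two productions for the same non-terminal
share a common prefix on the right-hand side.

Productions for Y:
  Y → ( X
  Y → ( a a
  Y → ( -
  Y → num num
Productions for X:
  X → e
  X → - e

Found common prefix '(' in productions for Y

Answer: Yes, Y has productions with common prefix '('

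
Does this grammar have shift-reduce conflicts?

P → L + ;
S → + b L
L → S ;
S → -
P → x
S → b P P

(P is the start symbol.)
A shift-reduce conflict occurs when an LR(0) state has both:
  - a complete (reduce) item [A → α .] (dot at the end), and
  - a shift item [B → β . c γ] (dot before a terminal).

Augment with P' → P and build the canonical LR(0) collection (I0 = CLOSURE({[P' → . P]}), then GOTO on every symbol after a dot until no new states appear). It has 15 states:
  I0: { [L → . S ;], [P → . L + ;], [P → . x], [P' → . P], [S → . + b L], [S → . -], [S → . b P P] }  — shift
  I1: { [S → + . b L] }  — shift
  I2: { [S → - .] }  — reduce
  I3: { [P → L . + ;] }  — shift
  I4: { [P' → P .] }  — accept
  I5: { [L → S . ;] }  — shift
  I6: { [L → . S ;], [P → . L + ;], [P → . x], [S → . + b L], [S → . -], [S → . b P P], [S → b . P P] }  — shift
  I7: { [P → x .] }  — reduce
  I8: { [L → . S ;], [P → . L + ;], [P → . x], [S → . + b L], [S → . -], [S → . b P P], [S → b P . P] }  — shift
  I9: { [S → b P P .] }  — reduce
  I10: { [L → S ; .] }  — reduce
  I11: { [P → L + . ;] }  — shift
  I12: { [P → L + ; .] }  — reduce
  I13: { [L → . S ;], [S → + b . L], [S → . + b L], [S → . -], [S → . b P P] }  — shift
  I14: { [S → + b L .] }  — reduce

No state contains both a complete item and a shift item.

Answer: No shift-reduce conflicts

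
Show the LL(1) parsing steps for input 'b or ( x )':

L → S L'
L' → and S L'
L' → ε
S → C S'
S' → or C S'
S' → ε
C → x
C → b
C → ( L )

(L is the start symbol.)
LL(1) parsing maintains a stack (initially the start symbol over $) and the input. At each step: if the stack top is a terminal, match it against the current input token; if it is a non-terminal N, replace it with the RHS of M[N, lookahead] (the unique production whose predict set contains the lookahead).

Stack is shown with the top on the left.

Stack              Input         Action
---------------------------------------
L $                b or ( x ) $  output L → S L'
S L' $             b or ( x ) $  output S → C S'
C S' L' $          b or ( x ) $  output C → b
b S' L' $          b or ( x ) $  match 'b'
S' L' $            or ( x ) $    output S' → or C S'
or C S' L' $       or ( x ) $    match 'or'
C S' L' $          ( x ) $       output C → ( L )
( L ) S' L' $      ( x ) $       match '('
L ) S' L' $        x ) $         output L → S L'
S L' ) S' L' $     x ) $         output S → C S'
C S' L' ) S' L' $  x ) $         output C → x
x S' L' ) S' L' $  x ) $         match 'x'
S' L' ) S' L' $    ) $           output S' → ε
L' ) S' L' $       ) $           output L' → ε
) S' L' $          ) $           match ')'
S' L' $            $             output S' → ε
L' $               $             output L' → ε
$                  $             accept

The string is accepted.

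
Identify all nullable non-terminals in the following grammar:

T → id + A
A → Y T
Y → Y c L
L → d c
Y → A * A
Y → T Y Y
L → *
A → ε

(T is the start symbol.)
A non-terminal is nullable if it can derive ε (the empty string): either it has an ε-production, or it has a production whose right-hand side consists entirely of nullable non-terminals.

ε-productions: A → ε
So A is immediately nullable.
No further non-terminal can be added: every production for the remaining non-terminals contains a terminal or a non-nullable non-terminal.
Nullable = { 'A' }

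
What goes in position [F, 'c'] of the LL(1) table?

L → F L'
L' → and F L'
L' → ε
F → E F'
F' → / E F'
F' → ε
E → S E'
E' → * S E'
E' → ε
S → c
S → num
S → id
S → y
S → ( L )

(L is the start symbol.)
To find M[F, 'c'], we find productions for F where 'c' is in the predict set (PREDICT(N → α) = (FIRST(α) \ {ε}) ∪ (FOLLOW(N) if α ⇒* ε)).

Relevant sets:
  FIRST(E) = { '(', 'c', 'id', 'num', 'y' }

F → E F': PREDICT = { '(', 'c', 'id', 'num', 'y' }
  'c' is in predict set, so this production goes in M[F, 'c']

M[F, 'c'] = F → E F'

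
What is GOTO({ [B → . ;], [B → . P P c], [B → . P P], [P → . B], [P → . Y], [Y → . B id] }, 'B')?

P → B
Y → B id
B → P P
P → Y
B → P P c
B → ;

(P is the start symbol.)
GOTO(I, 'B') = CLOSURE({ [A → αX.β] : [A → α.Xβ] ∈ I, X = 'B' })

Items with dot before 'B', with the dot advanced:
  [P → . B] → [P → B .]
  [Y → . B id] → [Y → B . id]
Closure adds nothing (no advanced item has the dot before a non-terminal).

GOTO = { [P → B .], [Y → B . id] }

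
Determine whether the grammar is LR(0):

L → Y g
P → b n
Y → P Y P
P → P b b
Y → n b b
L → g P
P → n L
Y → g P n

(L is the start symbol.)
No. Shift-reduce conflict between [L → g P .] and [P → P . b b]

Augment with L' → L and build the canonical LR(0) collection (I0 = CLOSURE({[L' → . L]}), then GOTO on every symbol after a dot until no new states appear). It has 22 states:
  I0: { [L → . Y g], [L → . g P], [L' → . L], [P → . P b b], [P → . b n], [P → . n L], [Y → . P Y P], [Y → . g P n], [Y → . n b b] }  — shift
  I1: { [L' → L .] }  — accept
  I2: { [P → . P b b], [P → . b n], [P → . n L], [P → P . b b], [Y → . P Y P], [Y → . g P n], [Y → . n b b], [Y → P . Y P] }  — shift
  I3: { [L → Y . g] }  — shift
  I4: { [P → b . n] }  — shift
  I5: { [L → g . P], [P → . P b b], [P → . b n], [P → . n L], [Y → g . P n] }  — shift
  I6: { [L → . Y g], [L → . g P], [P → . P b b], [P → . b n], [P → . n L], [P → n . L], [Y → . P Y P], [Y → . g P n], [Y → . n b b], [Y → n . b b] }  — shift
  I7: { [P → n L .] }  — reduce
  I8: { [P → b . n], [Y → n b . b] }  — shift
  I9: { [Y → n b b .] }  — reduce
  I10: { [P → b n .] }  — reduce
  I11: { [L → g P .], [P → P . b b], [Y → g P . n] }  — shift, reduce
  I12: { [L → . Y g], [L → . g P], [P → . P b b], [P → . b n], [P → . n L], [P → n . L], [Y → . P Y P], [Y → . g P n], [Y → . n b b] }  — shift
  I13: { [P → P b . b] }  — shift
  I14: { [Y → g P n .] }  — reduce
  I15: { [P → P b b .] }  — reduce
  I16: { [L → Y g .] }  — reduce
  I17: { [P → . P b b], [P → . b n], [P → . n L], [Y → P Y . P] }  — shift
  I18: { [P → P b . b], [P → b . n] }  — shift
  I19: { [P → . P b b], [P → . b n], [P → . n L], [Y → g . P n] }  — shift
  I20: { [P → P . b b], [Y → g P . n] }  — shift
  I21: { [P → P . b b], [Y → P Y P .] }  — shift, reduce

Conflict in state I11:
  Shift-reduce conflict between [L → g P .] and [P → P . b b]
So the grammar is NOT LR(0).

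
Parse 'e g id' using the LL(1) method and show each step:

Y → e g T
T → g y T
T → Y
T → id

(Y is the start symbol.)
LL(1) parsing maintains a stack (initially the start symbol over $) and the input. At each step: if the stack top is a terminal, match it against the current input token; if it is a non-terminal N, replace it with the RHS of M[N, lookahead] (the unique production whose predict set contains the lookahead).

Stack is shown with the top on the left.

Stack    Input     Action
-------------------------
Y $      e g id $  output Y → e g T
e g T $  e g id $  match 'e'
g T $    g id $    match 'g'
T $      id $      output T → id
id $     id $      match 'id'
$        $         accept

The string is accepted.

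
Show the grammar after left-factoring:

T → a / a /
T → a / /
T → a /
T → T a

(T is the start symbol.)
T → a / T'
T' → a /
T' → /
T' → ε
T → T a

Left-factoring transforms A → αβ₁ | αβ₂ into A → αA' and A' → β₁ | β₂
(α is the longest common prefix among the alternatives). Repeat until
no nonterminal has two alternatives with a common prefix.

Round 1: T has alternatives sharing prefix 'a /'. Introduce T': T → a / T'
  Add: T' → a /
  Add: T' → /
  Add: T' → ε

No remaining common prefixes — done.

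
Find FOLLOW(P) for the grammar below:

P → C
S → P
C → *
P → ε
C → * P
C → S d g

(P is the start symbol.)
{ $, 'd' }

To compute FOLLOW(P), find every occurrence of P on a right-hand side N → α P β: add FIRST(β) \ {ε}, and if β is empty or nullable also add FOLLOW(N). Iterate to a fixed point.

P is the start symbol, so $ ∈ FOLLOW(P).
In S → P: P is at the end, add FOLLOW(S)
In C → * P: P is at the end, add FOLLOW(C)

The FOLLOW sets referred to above (computed the same way, to a fixed point):
  FOLLOW(S) = { 'd' }
  FOLLOW(C) = { $, 'd' }

Taking the union: FOLLOW(P) = { $, 'd' }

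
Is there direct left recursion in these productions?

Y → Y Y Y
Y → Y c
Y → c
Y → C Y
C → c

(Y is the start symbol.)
Direct left recursion occurs when N → N α for some non-terminal N (the right-hand side begins with the left-hand side itself).

Y → Y Y Y: LEFT RECURSIVE (starts with Y)
Y → Y c: LEFT RECURSIVE (starts with Y)
Y → c: starts with c
Y → C Y: starts with C
C → c: starts with c

The grammar has direct left recursion on: Y.

Answer: Yes, Y is left-recursive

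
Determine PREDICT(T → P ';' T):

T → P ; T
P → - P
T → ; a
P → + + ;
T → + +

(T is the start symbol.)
PREDICT(T → P ';' T) = (FIRST(RHS) \ {ε}) ∪ (FOLLOW(T) if ε ∈ FIRST(RHS), i.e. RHS ⇒* ε)
FIRST(P) = { '+', '-' }
FIRST(P ';' T) = { '+', '-' }
ε ∉ FIRST(P ';' T), so FOLLOW(T) is not added.
PREDICT(T → P ';' T) = { '+', '-' }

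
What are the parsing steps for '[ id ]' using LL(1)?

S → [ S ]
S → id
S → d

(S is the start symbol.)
LL(1) parsing maintains a stack (initially the start symbol over $) and the input. At each step: if the stack top is a terminal, match it against the current input token; if it is a non-terminal N, replace it with the RHS of M[N, lookahead] (the unique production whose predict set contains the lookahead).

Stack is shown with the top on the left.

Stack    Input     Action
-------------------------
S $      [ id ] $  output S → [ S ]
[ S ] $  [ id ] $  match '['
S ] $    id ] $    output S → id
id ] $   id ] $    match 'id'
] $      ] $       match ']'
$        $         accept

The string is accepted.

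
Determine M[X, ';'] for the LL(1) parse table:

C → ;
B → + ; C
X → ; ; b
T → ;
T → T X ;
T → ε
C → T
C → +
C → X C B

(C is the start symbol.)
X → ; ; b

To find M[X, ';'], we find productions for X where ';' is in the predict set (PREDICT(N → α) = (FIRST(α) \ {ε}) ∪ (FOLLOW(N) if α ⇒* ε)).

X → ; ; b: PREDICT = { ';' }
  ';' is in predict set, so this production goes in M[X, ';']

M[X, ';'] = X → ; ; b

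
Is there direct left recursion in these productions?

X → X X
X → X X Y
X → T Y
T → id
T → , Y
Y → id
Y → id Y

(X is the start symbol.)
Direct left recursion occurs when N → N α for some non-terminal N (the right-hand side begins with the left-hand side itself).

X → X X: LEFT RECURSIVE (starts with X)
X → X X Y: LEFT RECURSIVE (starts with X)
X → T Y: starts with T
T → id: starts with id
T → , Y: starts with ','
Y → id: starts with id
Y → id Y: starts with id

The grammar has direct left recursion on: X.

Answer: Yes, X is left-recursive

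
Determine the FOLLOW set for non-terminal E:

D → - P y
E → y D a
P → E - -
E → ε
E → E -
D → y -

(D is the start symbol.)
{ '-' }

To compute FOLLOW(E), find every occurrence of E on a right-hand side N → α E β: add FIRST(β) \ {ε}, and if β is empty or nullable also add FOLLOW(N). Iterate to a fixed point.

In P → E - -: E is followed by '-' '-', add FIRST('-' '-') \ {ε} = { '-' }
In E → E -: E is followed by '-', add FIRST('-') \ {ε} = { '-' }

Taking the union: FOLLOW(E) = { '-' }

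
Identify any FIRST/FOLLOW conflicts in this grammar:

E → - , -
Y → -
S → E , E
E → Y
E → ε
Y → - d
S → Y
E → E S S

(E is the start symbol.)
A FIRST/FOLLOW conflict occurs when a non-terminal N has a nullable alternative N → β (β ⇒* ε) and another alternative N → α with FIRST(α) ∩ FOLLOW(N) ≠ ∅: on such a lookahead the parser cannot decide between expanding α and letting N vanish via β.

Nullable non-terminals: E.
FIRST sets used below: FIRST(Y) = { '-' }, FIRST(E) = { ',', '-', ε }, FIRST(S) = { ',', '-' }

E: nullable alternative(s) E → ε; FOLLOW(E) = { $, ',', '-' }
  E → - , -: FIRST \ {ε} = { '-' } — overlaps FOLLOW(E) on { '-' }: CONFLICT
  E → Y: FIRST \ {ε} = { '-' } — overlaps FOLLOW(E) on { '-' }: CONFLICT
  E → ε: FIRST \ {ε} = { } — this is the only nullable alternative, skip
  E → E S S: FIRST \ {ε} = { ',', '-' } — overlaps FOLLOW(E) on { ',', '-' }: CONFLICT

S, Y have no nullable alternative, so no FIRST/FOLLOW check is needed there.

So the grammar has 3 FIRST/FOLLOW conflicts (marked CONFLICT above).

Answer: Yes. E → '-' ',' '-' with FOLLOW(E) on { '-' }; E → Y with FOLLOW(E) on { '-' }; E → E S S with FOLLOW(E) on { ',', '-' }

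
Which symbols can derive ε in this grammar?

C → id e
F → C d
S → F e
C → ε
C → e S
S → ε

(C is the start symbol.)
A non-terminal is nullable if it can derive ε (the empty string): either it has an ε-production, or it has a production whose right-hand side consists entirely of nullable non-terminals.

ε-productions: C → ε, S → ε
So C, S are immediately nullable.
No further non-terminal can be added: every production for the remaining non-terminals contains a terminal or a non-nullable non-terminal.
Nullable = { 'C', 'S' }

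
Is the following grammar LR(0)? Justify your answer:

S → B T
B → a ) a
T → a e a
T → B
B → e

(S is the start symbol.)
Yes, the grammar is LR(0)

Augment with S' → S and build the canonical LR(0) collection (I0 = CLOSURE({[S' → . S]}), then GOTO on every symbol after a dot until no new states appear). It has 12 states:
  I0: { [B → . a ) a], [B → . e], [S → . B T], [S' → . S] }  — shift
  I1: { [B → . a ) a], [B → . e], [S → B . T], [T → . B], [T → . a e a] }  — shift
  I2: { [S' → S .] }  — accept
  I3: { [B → a . ) a] }  — shift
  I4: { [B → e .] }  — reduce
  I5: { [B → a ) . a] }  — shift
  I6: { [B → a ) a .] }  — reduce
  I7: { [T → B .] }  — reduce
  I8: { [S → B T .] }  — reduce
  I9: { [B → a . ) a], [T → a . e a] }  — shift
  I10: { [T → a e . a] }  — shift
  I11: { [T → a e a .] }  — reduce

Every state is either a pure shift/goto state or contains exactly one complete item and nothing to shift — no conflicts. The grammar is LR(0).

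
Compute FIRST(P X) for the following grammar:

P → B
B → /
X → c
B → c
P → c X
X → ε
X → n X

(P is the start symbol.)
FIRST sets of the non-terminals involved (from the grammar, by fixed-point iteration):
  FIRST(P) = { '/', 'c' }

To compute FIRST(P X), process the symbols left to right:
Symbol P is a non-terminal. Add FIRST(P) \ {ε} = { '/', 'c' }
P is not nullable (ε ∉ FIRST(P)), so stop here.
FIRST(P X) = { '/', 'c' }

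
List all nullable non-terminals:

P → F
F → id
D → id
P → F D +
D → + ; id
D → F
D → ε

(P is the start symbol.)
A non-terminal is nullable if it can derive ε (the empty string): either it has an ε-production, or it has a production whose right-hand side consists entirely of nullable non-terminals.

ε-productions: D → ε
So D is immediately nullable.
No further non-terminal can be added: every production for the remaining non-terminals contains a terminal or a non-nullable non-terminal.
Nullable = { 'D' }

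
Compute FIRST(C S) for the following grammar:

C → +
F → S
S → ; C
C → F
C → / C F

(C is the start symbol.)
{ '+', '/', ';' }

FIRST sets of the non-terminals involved (from the grammar, by fixed-point iteration):
  FIRST(C) = { '+', '/', ';' }

To compute FIRST(C S), process the symbols left to right:
Symbol C is a non-terminal. Add FIRST(C) \ {ε} = { '+', '/', ';' }
C is not nullable (ε ∉ FIRST(C)), so stop here.
FIRST(C S) = { '+', '/', ';' }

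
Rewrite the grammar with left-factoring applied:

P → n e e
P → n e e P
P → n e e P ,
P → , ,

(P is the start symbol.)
Left-factoring transforms A → αβ₁ | αβ₂ into A → αA' and A' → β₁ | β₂
(α is the longest common prefix among the alternatives). Repeat until
no nonterminal has two alternatives with a common prefix.

Round 1: P has alternatives sharing prefix 'n e e'. Introduce P': P → n e e P'
  Add: P' → ε
  Add: P' → P
  Add: P' → P ,

Round 2: P' has alternatives sharing prefix 'P'. Introduce P'': P' → P P''
  Add: P'' → ε
  Add: P'' → ,

No remaining common prefixes — done.

Resulting grammar:
P → n e e P'
P' → ε
P' → P P''
P'' → ε
P'' → ,
P → , ,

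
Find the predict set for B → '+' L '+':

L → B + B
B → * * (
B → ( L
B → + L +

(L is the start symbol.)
PREDICT(B → '+' L '+') = (FIRST(RHS) \ {ε}) ∪ (FOLLOW(B) if ε ∈ FIRST(RHS), i.e. RHS ⇒* ε)
FIRST('+' L '+') = { '+' }
ε ∉ FIRST('+' L '+'), so FOLLOW(B) is not added.
PREDICT(B → '+' L '+') = { '+' }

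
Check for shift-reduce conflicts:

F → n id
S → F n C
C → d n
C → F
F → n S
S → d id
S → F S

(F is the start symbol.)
A shift-reduce conflict occurs when an LR(0) state has both:
  - a complete (reduce) item [A → α .] (dot at the end), and
  - a shift item [B → β . c γ] (dot before a terminal).

Augment with F' → F and build the canonical LR(0) collection (I0 = CLOSURE({[F' → . F]}), then GOTO on every symbol after a dot until no new states appear). It has 14 states:
  I0: { [F → . n S], [F → . n id], [F' → . F] }  — shift
  I1: { [F' → F .] }  — accept
  I2: { [F → . n S], [F → . n id], [F → n . S], [F → n . id], [S → . F S], [S → . F n C], [S → . d id] }  — shift
  I3: { [F → . n S], [F → . n id], [S → . F S], [S → . F n C], [S → . d id], [S → F . S], [S → F . n C] }  — shift
  I4: { [F → n S .] }  — reduce
  I5: { [S → d . id] }  — shift
  I6: { [F → n id .] }  — reduce
  I7: { [S → d id .] }  — reduce
  I8: { [S → F S .] }  — reduce
  I9: { [C → . F], [C → . d n], [F → . n S], [F → . n id], [F → n . S], [F → n . id], [S → . F S], [S → . F n C], [S → . d id], [S → F n . C] }  — shift
  I10: { [S → F n C .] }  — reduce
  I11: { [C → F .], [F → . n S], [F → . n id], [S → . F S], [S → . F n C], [S → . d id], [S → F . S], [S → F . n C] }  — shift, reduce
  I12: { [C → d . n], [S → d . id] }  — shift
  I13: { [C → d n .] }  — reduce

I11 contains reduce item [C → F .] and shift items [F → . n S], [F → . n id], [S → F . n C], [S → . d id] — shift-reduce conflict.

Answer: Yes — I11: [C → F .] vs [F → . n S]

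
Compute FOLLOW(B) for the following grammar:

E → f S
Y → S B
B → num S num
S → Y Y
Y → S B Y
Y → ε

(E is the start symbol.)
In Y → S B: B is at the end, add FOLLOW(Y)
In Y → S B Y: B is followed by Y, add FIRST(Y) \ {ε} = { 'num' }
  Y is nullable, so also add FOLLOW(Y)

The FOLLOW sets referred to above (computed the same way, to a fixed point):
  FOLLOW(Y) = { $, 'num' }

Taking the union: FOLLOW(B) = { $, 'num' }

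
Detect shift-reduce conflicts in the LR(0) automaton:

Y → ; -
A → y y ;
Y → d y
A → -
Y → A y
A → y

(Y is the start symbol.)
Yes — I6: [A → y .] vs [A → y . y ;]

A shift-reduce conflict occurs when an LR(0) state has both:
  - a complete (reduce) item [A → α .] (dot at the end), and
  - a shift item [B → β . c γ] (dot before a terminal).

Augment with Y' → Y and build the canonical LR(0) collection (I0 = CLOSURE({[Y' → . Y]}), then GOTO on every symbol after a dot until no new states appear). It has 12 states:
  I0: { [A → . -], [A → . y y ;], [A → . y], [Y → . ; -], [Y → . A y], [Y → . d y], [Y' → . Y] }  — shift
  I1: { [A → - .] }  — reduce
  I2: { [Y → ; . -] }  — shift
  I3: { [Y → A . y] }  — shift
  I4: { [Y' → Y .] }  — accept
  I5: { [Y → d . y] }  — shift
  I6: { [A → y . y ;], [A → y .] }  — shift, reduce
  I7: { [A → y y . ;] }  — shift
  I8: { [A → y y ; .] }  — reduce
  I9: { [Y → d y .] }  — reduce
  I10: { [Y → A y .] }  — reduce
  I11: { [Y → ; - .] }  — reduce

I6 contains reduce item [A → y .] and shift item [A → y . y ;] — shift-reduce conflict.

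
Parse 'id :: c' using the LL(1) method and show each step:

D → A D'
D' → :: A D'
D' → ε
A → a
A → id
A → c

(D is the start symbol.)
Stack is shown with the top on the left.

Stack      Input      Action
----------------------------
D $        id :: c $  output D → A D'
A D' $     id :: c $  output A → id
id D' $    id :: c $  match 'id'
D' $       :: c $     output D' → :: A D'
:: A D' $  :: c $     match '::'
A D' $     c $        output A → c
c D' $     c $        match 'c'
D' $       $          output D' → ε
$          $          accept

The string is accepted.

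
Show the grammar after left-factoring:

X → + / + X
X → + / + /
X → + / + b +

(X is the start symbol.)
Left-factoring transforms A → αβ₁ | αβ₂ into A → αA' and A' → β₁ | β₂
(α is the longest common prefix among the alternatives). Repeat until
no nonterminal has two alternatives with a common prefix.

Round 1: X has alternatives sharing prefix '+ / +'. Introduce X': X → + / + X'
  Add: X' → X
  Add: X' → /
  Add: X' → b +

No remaining common prefixes — done.

Resulting grammar:
X → + / + X'
X' → X
X' → /
X' → b +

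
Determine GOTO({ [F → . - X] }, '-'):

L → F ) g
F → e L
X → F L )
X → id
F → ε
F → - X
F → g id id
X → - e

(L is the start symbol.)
{ [F → - . X], [F → . - X], [F → . e L], [F → . g id id], [F → .], [X → . - e], [X → . F L )], [X → . id] }

GOTO(I, '-') = CLOSURE({ [A → αX.β] : [A → α.Xβ] ∈ I, X = '-' })

Items with dot before '-', with the dot advanced:
  [F → . - X] → [F → - . X]
Closure of the advanced items:
  [F → - . X] has the dot before X: add [X → . F L )], [X → . id], [X → . - e]
  [X → . F L )] has the dot before F: add [F → . e L], [F → .], [F → . - X], [F → . g id id]

GOTO = { [F → - . X], [F → . - X], [F → . e L], [F → . g id id], [F → .], [X → . - e], [X → . F L )], [X → . id] }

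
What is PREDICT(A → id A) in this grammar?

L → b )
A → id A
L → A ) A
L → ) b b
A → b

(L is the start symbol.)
{ 'id' }

PREDICT(A → id A) = (FIRST(RHS) \ {ε}) ∪ (FOLLOW(A) if ε ∈ FIRST(RHS), i.e. RHS ⇒* ε)
FIRST(id A) = { 'id' }
ε ∉ FIRST(id A), so FOLLOW(A) is not added.
PREDICT(A → id A) = { 'id' }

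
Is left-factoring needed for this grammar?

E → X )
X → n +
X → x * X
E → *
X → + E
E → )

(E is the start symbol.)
Left-factoring is needed when two productions for the same non-terminal
share a common prefix on the right-hand side.

Productions for E:
  E → X )
  E → *
  E → )
Productions for X:
  X → n +
  X → x * X
  X → + E

No common prefixes found.

Answer: No, left-factoring is not needed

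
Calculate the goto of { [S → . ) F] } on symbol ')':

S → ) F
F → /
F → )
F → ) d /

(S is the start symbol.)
{ [F → . ) d /], [F → . )], [F → . /], [S → ) . F] }

GOTO(I, ')') = CLOSURE({ [A → αX.β] : [A → α.Xβ] ∈ I, X = ')' })

Items with dot before ')', with the dot advanced:
  [S → . ) F] → [S → ) . F]
Closure of the advanced items:
  [S → ) . F] has the dot before F: add [F → . /], [F → . )], [F → . ) d /]

GOTO = { [F → . ) d /], [F → . )], [F → . /], [S → ) . F] }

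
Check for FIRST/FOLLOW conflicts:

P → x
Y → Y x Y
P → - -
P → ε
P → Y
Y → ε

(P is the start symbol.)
Yes. Y → Y x Y with FOLLOW(Y) on { 'x' }

A FIRST/FOLLOW conflict occurs when a non-terminal N has a nullable alternative N → β (β ⇒* ε) and another alternative N → α with FIRST(α) ∩ FOLLOW(N) ≠ ∅: on such a lookahead the parser cannot decide between expanding α and letting N vanish via β.

Nullable non-terminals: P, Y.
FIRST sets used below: FIRST(Y) = { 'x', ε }

P: nullable alternative(s) P → ε, P → Y; FOLLOW(P) = { $ }
  P → x: FIRST \ {ε} = { 'x' } — disjoint from FOLLOW(P)
  P → - -: FIRST \ {ε} = { '-' } — disjoint from FOLLOW(P)
  P → ε: FIRST \ {ε} = { } — disjoint from FOLLOW(P)
  P → Y: FIRST \ {ε} = { 'x' } — disjoint from FOLLOW(P)

Y: nullable alternative(s) Y → ε; FOLLOW(Y) = { $, 'x' }
  Y → Y x Y: FIRST \ {ε} = { 'x' } — overlaps FOLLOW(Y) on { 'x' }: CONFLICT
  Y → ε: FIRST \ {ε} = { } — this is the only nullable alternative, skip

So the grammar has 1 FIRST/FOLLOW conflict (marked CONFLICT above).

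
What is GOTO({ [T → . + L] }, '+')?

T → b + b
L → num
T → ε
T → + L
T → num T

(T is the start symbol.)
GOTO(I, '+') = CLOSURE({ [A → αX.β] : [A → α.Xβ] ∈ I, X = '+' })

Items with dot before '+', with the dot advanced:
  [T → . + L] → [T → + . L]
Closure of the advanced items:
  [T → + . L] has the dot before L: add [L → . num]

GOTO = { [L → . num], [T → + . L] }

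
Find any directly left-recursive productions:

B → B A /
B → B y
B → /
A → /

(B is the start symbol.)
Yes, B is left-recursive

Direct left recursion occurs when N → N α for some non-terminal N (the right-hand side begins with the left-hand side itself).

B → B A /: LEFT RECURSIVE (starts with B)
B → B y: LEFT RECURSIVE (starts with B)
B → /: starts with '/'
A → /: starts with '/'

The grammar has direct left recursion on: B.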